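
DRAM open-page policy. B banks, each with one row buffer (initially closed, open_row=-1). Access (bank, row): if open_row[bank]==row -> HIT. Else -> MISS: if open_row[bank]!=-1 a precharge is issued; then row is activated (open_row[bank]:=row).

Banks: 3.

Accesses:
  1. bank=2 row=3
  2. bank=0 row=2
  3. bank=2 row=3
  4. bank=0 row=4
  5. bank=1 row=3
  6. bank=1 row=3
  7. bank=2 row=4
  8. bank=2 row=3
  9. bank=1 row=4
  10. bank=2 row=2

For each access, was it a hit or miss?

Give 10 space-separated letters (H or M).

Answer: M M H M M H M M M M

Derivation:
Acc 1: bank2 row3 -> MISS (open row3); precharges=0
Acc 2: bank0 row2 -> MISS (open row2); precharges=0
Acc 3: bank2 row3 -> HIT
Acc 4: bank0 row4 -> MISS (open row4); precharges=1
Acc 5: bank1 row3 -> MISS (open row3); precharges=1
Acc 6: bank1 row3 -> HIT
Acc 7: bank2 row4 -> MISS (open row4); precharges=2
Acc 8: bank2 row3 -> MISS (open row3); precharges=3
Acc 9: bank1 row4 -> MISS (open row4); precharges=4
Acc 10: bank2 row2 -> MISS (open row2); precharges=5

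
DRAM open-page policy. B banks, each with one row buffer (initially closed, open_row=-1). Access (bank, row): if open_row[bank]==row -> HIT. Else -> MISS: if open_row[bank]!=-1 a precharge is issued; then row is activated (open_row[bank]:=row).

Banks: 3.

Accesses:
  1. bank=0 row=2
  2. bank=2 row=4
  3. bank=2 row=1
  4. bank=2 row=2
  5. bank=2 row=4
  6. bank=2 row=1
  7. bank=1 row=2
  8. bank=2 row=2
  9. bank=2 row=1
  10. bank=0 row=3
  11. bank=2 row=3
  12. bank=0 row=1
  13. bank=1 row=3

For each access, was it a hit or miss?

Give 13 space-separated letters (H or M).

Acc 1: bank0 row2 -> MISS (open row2); precharges=0
Acc 2: bank2 row4 -> MISS (open row4); precharges=0
Acc 3: bank2 row1 -> MISS (open row1); precharges=1
Acc 4: bank2 row2 -> MISS (open row2); precharges=2
Acc 5: bank2 row4 -> MISS (open row4); precharges=3
Acc 6: bank2 row1 -> MISS (open row1); precharges=4
Acc 7: bank1 row2 -> MISS (open row2); precharges=4
Acc 8: bank2 row2 -> MISS (open row2); precharges=5
Acc 9: bank2 row1 -> MISS (open row1); precharges=6
Acc 10: bank0 row3 -> MISS (open row3); precharges=7
Acc 11: bank2 row3 -> MISS (open row3); precharges=8
Acc 12: bank0 row1 -> MISS (open row1); precharges=9
Acc 13: bank1 row3 -> MISS (open row3); precharges=10

Answer: M M M M M M M M M M M M M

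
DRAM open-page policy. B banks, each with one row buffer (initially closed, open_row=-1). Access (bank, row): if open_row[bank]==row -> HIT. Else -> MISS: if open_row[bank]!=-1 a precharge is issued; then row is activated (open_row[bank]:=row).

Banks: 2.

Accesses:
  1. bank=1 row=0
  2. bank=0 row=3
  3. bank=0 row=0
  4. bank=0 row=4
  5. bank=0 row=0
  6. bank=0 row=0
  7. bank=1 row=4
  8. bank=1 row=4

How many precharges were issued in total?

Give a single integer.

Acc 1: bank1 row0 -> MISS (open row0); precharges=0
Acc 2: bank0 row3 -> MISS (open row3); precharges=0
Acc 3: bank0 row0 -> MISS (open row0); precharges=1
Acc 4: bank0 row4 -> MISS (open row4); precharges=2
Acc 5: bank0 row0 -> MISS (open row0); precharges=3
Acc 6: bank0 row0 -> HIT
Acc 7: bank1 row4 -> MISS (open row4); precharges=4
Acc 8: bank1 row4 -> HIT

Answer: 4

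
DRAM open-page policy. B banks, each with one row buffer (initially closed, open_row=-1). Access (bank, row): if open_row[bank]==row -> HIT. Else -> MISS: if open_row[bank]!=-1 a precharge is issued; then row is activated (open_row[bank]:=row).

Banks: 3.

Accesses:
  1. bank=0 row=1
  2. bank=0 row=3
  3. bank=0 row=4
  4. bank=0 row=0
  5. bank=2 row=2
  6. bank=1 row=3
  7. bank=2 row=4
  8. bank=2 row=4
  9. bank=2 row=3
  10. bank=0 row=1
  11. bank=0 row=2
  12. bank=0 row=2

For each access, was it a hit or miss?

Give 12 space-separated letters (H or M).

Answer: M M M M M M M H M M M H

Derivation:
Acc 1: bank0 row1 -> MISS (open row1); precharges=0
Acc 2: bank0 row3 -> MISS (open row3); precharges=1
Acc 3: bank0 row4 -> MISS (open row4); precharges=2
Acc 4: bank0 row0 -> MISS (open row0); precharges=3
Acc 5: bank2 row2 -> MISS (open row2); precharges=3
Acc 6: bank1 row3 -> MISS (open row3); precharges=3
Acc 7: bank2 row4 -> MISS (open row4); precharges=4
Acc 8: bank2 row4 -> HIT
Acc 9: bank2 row3 -> MISS (open row3); precharges=5
Acc 10: bank0 row1 -> MISS (open row1); precharges=6
Acc 11: bank0 row2 -> MISS (open row2); precharges=7
Acc 12: bank0 row2 -> HIT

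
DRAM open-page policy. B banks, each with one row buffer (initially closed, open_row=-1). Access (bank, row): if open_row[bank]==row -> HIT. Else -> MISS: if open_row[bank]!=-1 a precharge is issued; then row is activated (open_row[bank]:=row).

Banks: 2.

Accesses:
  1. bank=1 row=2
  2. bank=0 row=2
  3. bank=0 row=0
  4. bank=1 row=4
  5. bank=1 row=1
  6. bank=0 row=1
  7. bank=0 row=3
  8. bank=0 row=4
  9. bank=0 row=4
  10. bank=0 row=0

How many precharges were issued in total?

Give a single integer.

Answer: 7

Derivation:
Acc 1: bank1 row2 -> MISS (open row2); precharges=0
Acc 2: bank0 row2 -> MISS (open row2); precharges=0
Acc 3: bank0 row0 -> MISS (open row0); precharges=1
Acc 4: bank1 row4 -> MISS (open row4); precharges=2
Acc 5: bank1 row1 -> MISS (open row1); precharges=3
Acc 6: bank0 row1 -> MISS (open row1); precharges=4
Acc 7: bank0 row3 -> MISS (open row3); precharges=5
Acc 8: bank0 row4 -> MISS (open row4); precharges=6
Acc 9: bank0 row4 -> HIT
Acc 10: bank0 row0 -> MISS (open row0); precharges=7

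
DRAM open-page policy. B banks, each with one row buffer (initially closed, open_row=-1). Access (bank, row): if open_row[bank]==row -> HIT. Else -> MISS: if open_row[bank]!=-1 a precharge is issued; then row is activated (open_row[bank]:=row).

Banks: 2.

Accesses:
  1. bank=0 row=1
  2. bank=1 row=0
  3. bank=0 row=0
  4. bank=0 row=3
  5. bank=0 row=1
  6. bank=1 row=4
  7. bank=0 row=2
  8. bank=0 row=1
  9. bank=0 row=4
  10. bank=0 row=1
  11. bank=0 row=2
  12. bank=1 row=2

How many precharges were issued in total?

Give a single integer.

Answer: 10

Derivation:
Acc 1: bank0 row1 -> MISS (open row1); precharges=0
Acc 2: bank1 row0 -> MISS (open row0); precharges=0
Acc 3: bank0 row0 -> MISS (open row0); precharges=1
Acc 4: bank0 row3 -> MISS (open row3); precharges=2
Acc 5: bank0 row1 -> MISS (open row1); precharges=3
Acc 6: bank1 row4 -> MISS (open row4); precharges=4
Acc 7: bank0 row2 -> MISS (open row2); precharges=5
Acc 8: bank0 row1 -> MISS (open row1); precharges=6
Acc 9: bank0 row4 -> MISS (open row4); precharges=7
Acc 10: bank0 row1 -> MISS (open row1); precharges=8
Acc 11: bank0 row2 -> MISS (open row2); precharges=9
Acc 12: bank1 row2 -> MISS (open row2); precharges=10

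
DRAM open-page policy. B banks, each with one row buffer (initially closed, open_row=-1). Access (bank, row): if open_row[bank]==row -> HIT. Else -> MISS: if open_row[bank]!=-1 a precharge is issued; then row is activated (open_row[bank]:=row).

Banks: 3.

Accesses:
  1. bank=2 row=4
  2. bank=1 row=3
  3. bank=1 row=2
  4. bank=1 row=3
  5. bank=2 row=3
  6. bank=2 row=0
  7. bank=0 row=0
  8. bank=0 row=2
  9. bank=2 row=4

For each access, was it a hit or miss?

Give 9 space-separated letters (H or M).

Answer: M M M M M M M M M

Derivation:
Acc 1: bank2 row4 -> MISS (open row4); precharges=0
Acc 2: bank1 row3 -> MISS (open row3); precharges=0
Acc 3: bank1 row2 -> MISS (open row2); precharges=1
Acc 4: bank1 row3 -> MISS (open row3); precharges=2
Acc 5: bank2 row3 -> MISS (open row3); precharges=3
Acc 6: bank2 row0 -> MISS (open row0); precharges=4
Acc 7: bank0 row0 -> MISS (open row0); precharges=4
Acc 8: bank0 row2 -> MISS (open row2); precharges=5
Acc 9: bank2 row4 -> MISS (open row4); precharges=6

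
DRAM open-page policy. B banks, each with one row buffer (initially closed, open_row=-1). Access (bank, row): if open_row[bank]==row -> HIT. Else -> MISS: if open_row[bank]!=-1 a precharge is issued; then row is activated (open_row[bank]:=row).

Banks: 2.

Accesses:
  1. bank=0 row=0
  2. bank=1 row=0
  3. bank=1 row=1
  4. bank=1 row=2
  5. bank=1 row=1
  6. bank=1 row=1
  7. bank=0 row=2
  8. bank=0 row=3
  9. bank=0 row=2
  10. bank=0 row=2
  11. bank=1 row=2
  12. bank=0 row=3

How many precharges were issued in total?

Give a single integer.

Acc 1: bank0 row0 -> MISS (open row0); precharges=0
Acc 2: bank1 row0 -> MISS (open row0); precharges=0
Acc 3: bank1 row1 -> MISS (open row1); precharges=1
Acc 4: bank1 row2 -> MISS (open row2); precharges=2
Acc 5: bank1 row1 -> MISS (open row1); precharges=3
Acc 6: bank1 row1 -> HIT
Acc 7: bank0 row2 -> MISS (open row2); precharges=4
Acc 8: bank0 row3 -> MISS (open row3); precharges=5
Acc 9: bank0 row2 -> MISS (open row2); precharges=6
Acc 10: bank0 row2 -> HIT
Acc 11: bank1 row2 -> MISS (open row2); precharges=7
Acc 12: bank0 row3 -> MISS (open row3); precharges=8

Answer: 8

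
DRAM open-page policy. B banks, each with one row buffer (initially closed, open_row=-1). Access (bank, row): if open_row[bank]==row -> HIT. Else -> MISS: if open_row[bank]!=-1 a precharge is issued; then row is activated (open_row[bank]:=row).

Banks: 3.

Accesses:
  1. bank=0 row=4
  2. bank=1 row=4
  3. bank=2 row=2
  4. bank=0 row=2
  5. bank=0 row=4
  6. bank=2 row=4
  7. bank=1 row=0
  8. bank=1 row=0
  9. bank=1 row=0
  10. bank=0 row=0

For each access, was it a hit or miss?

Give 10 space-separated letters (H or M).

Acc 1: bank0 row4 -> MISS (open row4); precharges=0
Acc 2: bank1 row4 -> MISS (open row4); precharges=0
Acc 3: bank2 row2 -> MISS (open row2); precharges=0
Acc 4: bank0 row2 -> MISS (open row2); precharges=1
Acc 5: bank0 row4 -> MISS (open row4); precharges=2
Acc 6: bank2 row4 -> MISS (open row4); precharges=3
Acc 7: bank1 row0 -> MISS (open row0); precharges=4
Acc 8: bank1 row0 -> HIT
Acc 9: bank1 row0 -> HIT
Acc 10: bank0 row0 -> MISS (open row0); precharges=5

Answer: M M M M M M M H H M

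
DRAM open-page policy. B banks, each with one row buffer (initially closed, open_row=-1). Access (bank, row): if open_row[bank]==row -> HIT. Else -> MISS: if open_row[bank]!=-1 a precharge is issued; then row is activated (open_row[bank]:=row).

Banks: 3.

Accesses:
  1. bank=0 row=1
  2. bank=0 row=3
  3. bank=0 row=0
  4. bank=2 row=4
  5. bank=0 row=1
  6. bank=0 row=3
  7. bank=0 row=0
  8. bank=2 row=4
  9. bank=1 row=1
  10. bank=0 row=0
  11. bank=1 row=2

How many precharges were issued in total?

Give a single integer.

Acc 1: bank0 row1 -> MISS (open row1); precharges=0
Acc 2: bank0 row3 -> MISS (open row3); precharges=1
Acc 3: bank0 row0 -> MISS (open row0); precharges=2
Acc 4: bank2 row4 -> MISS (open row4); precharges=2
Acc 5: bank0 row1 -> MISS (open row1); precharges=3
Acc 6: bank0 row3 -> MISS (open row3); precharges=4
Acc 7: bank0 row0 -> MISS (open row0); precharges=5
Acc 8: bank2 row4 -> HIT
Acc 9: bank1 row1 -> MISS (open row1); precharges=5
Acc 10: bank0 row0 -> HIT
Acc 11: bank1 row2 -> MISS (open row2); precharges=6

Answer: 6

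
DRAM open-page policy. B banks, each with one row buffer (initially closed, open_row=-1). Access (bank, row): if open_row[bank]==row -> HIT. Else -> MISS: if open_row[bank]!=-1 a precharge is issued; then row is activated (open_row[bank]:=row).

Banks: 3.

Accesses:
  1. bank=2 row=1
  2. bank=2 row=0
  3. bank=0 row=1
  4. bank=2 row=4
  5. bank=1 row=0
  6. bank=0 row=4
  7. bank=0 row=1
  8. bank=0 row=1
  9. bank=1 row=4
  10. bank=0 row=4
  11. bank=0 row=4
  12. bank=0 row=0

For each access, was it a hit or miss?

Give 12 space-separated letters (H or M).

Answer: M M M M M M M H M M H M

Derivation:
Acc 1: bank2 row1 -> MISS (open row1); precharges=0
Acc 2: bank2 row0 -> MISS (open row0); precharges=1
Acc 3: bank0 row1 -> MISS (open row1); precharges=1
Acc 4: bank2 row4 -> MISS (open row4); precharges=2
Acc 5: bank1 row0 -> MISS (open row0); precharges=2
Acc 6: bank0 row4 -> MISS (open row4); precharges=3
Acc 7: bank0 row1 -> MISS (open row1); precharges=4
Acc 8: bank0 row1 -> HIT
Acc 9: bank1 row4 -> MISS (open row4); precharges=5
Acc 10: bank0 row4 -> MISS (open row4); precharges=6
Acc 11: bank0 row4 -> HIT
Acc 12: bank0 row0 -> MISS (open row0); precharges=7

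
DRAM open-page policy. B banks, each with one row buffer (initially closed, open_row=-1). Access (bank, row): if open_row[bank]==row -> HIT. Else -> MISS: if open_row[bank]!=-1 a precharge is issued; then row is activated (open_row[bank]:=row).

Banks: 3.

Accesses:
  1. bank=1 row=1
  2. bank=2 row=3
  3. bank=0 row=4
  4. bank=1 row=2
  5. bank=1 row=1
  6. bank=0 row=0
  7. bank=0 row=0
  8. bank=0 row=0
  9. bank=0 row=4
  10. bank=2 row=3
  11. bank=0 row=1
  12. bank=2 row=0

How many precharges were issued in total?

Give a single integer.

Answer: 6

Derivation:
Acc 1: bank1 row1 -> MISS (open row1); precharges=0
Acc 2: bank2 row3 -> MISS (open row3); precharges=0
Acc 3: bank0 row4 -> MISS (open row4); precharges=0
Acc 4: bank1 row2 -> MISS (open row2); precharges=1
Acc 5: bank1 row1 -> MISS (open row1); precharges=2
Acc 6: bank0 row0 -> MISS (open row0); precharges=3
Acc 7: bank0 row0 -> HIT
Acc 8: bank0 row0 -> HIT
Acc 9: bank0 row4 -> MISS (open row4); precharges=4
Acc 10: bank2 row3 -> HIT
Acc 11: bank0 row1 -> MISS (open row1); precharges=5
Acc 12: bank2 row0 -> MISS (open row0); precharges=6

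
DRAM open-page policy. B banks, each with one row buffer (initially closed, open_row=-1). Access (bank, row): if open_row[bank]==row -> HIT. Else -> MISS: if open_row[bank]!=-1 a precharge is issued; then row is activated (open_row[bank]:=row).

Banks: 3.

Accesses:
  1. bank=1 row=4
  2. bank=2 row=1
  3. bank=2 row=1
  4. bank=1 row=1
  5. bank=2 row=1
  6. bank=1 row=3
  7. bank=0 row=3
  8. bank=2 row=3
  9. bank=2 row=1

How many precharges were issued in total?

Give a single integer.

Answer: 4

Derivation:
Acc 1: bank1 row4 -> MISS (open row4); precharges=0
Acc 2: bank2 row1 -> MISS (open row1); precharges=0
Acc 3: bank2 row1 -> HIT
Acc 4: bank1 row1 -> MISS (open row1); precharges=1
Acc 5: bank2 row1 -> HIT
Acc 6: bank1 row3 -> MISS (open row3); precharges=2
Acc 7: bank0 row3 -> MISS (open row3); precharges=2
Acc 8: bank2 row3 -> MISS (open row3); precharges=3
Acc 9: bank2 row1 -> MISS (open row1); precharges=4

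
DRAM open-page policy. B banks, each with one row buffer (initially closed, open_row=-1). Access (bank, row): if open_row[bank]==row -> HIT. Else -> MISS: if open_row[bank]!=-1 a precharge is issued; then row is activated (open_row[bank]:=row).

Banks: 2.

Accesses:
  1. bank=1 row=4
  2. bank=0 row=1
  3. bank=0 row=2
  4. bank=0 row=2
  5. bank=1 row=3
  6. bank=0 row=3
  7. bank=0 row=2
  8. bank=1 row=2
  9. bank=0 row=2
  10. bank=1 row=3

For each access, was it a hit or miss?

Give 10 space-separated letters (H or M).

Answer: M M M H M M M M H M

Derivation:
Acc 1: bank1 row4 -> MISS (open row4); precharges=0
Acc 2: bank0 row1 -> MISS (open row1); precharges=0
Acc 3: bank0 row2 -> MISS (open row2); precharges=1
Acc 4: bank0 row2 -> HIT
Acc 5: bank1 row3 -> MISS (open row3); precharges=2
Acc 6: bank0 row3 -> MISS (open row3); precharges=3
Acc 7: bank0 row2 -> MISS (open row2); precharges=4
Acc 8: bank1 row2 -> MISS (open row2); precharges=5
Acc 9: bank0 row2 -> HIT
Acc 10: bank1 row3 -> MISS (open row3); precharges=6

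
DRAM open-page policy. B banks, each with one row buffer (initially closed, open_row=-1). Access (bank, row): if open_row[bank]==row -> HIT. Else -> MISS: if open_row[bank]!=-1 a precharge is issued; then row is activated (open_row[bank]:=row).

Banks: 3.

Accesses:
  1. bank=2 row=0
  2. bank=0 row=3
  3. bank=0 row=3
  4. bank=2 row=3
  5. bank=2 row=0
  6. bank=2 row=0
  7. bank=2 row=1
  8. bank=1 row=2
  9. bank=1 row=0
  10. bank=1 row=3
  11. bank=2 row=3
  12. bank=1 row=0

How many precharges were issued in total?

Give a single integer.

Acc 1: bank2 row0 -> MISS (open row0); precharges=0
Acc 2: bank0 row3 -> MISS (open row3); precharges=0
Acc 3: bank0 row3 -> HIT
Acc 4: bank2 row3 -> MISS (open row3); precharges=1
Acc 5: bank2 row0 -> MISS (open row0); precharges=2
Acc 6: bank2 row0 -> HIT
Acc 7: bank2 row1 -> MISS (open row1); precharges=3
Acc 8: bank1 row2 -> MISS (open row2); precharges=3
Acc 9: bank1 row0 -> MISS (open row0); precharges=4
Acc 10: bank1 row3 -> MISS (open row3); precharges=5
Acc 11: bank2 row3 -> MISS (open row3); precharges=6
Acc 12: bank1 row0 -> MISS (open row0); precharges=7

Answer: 7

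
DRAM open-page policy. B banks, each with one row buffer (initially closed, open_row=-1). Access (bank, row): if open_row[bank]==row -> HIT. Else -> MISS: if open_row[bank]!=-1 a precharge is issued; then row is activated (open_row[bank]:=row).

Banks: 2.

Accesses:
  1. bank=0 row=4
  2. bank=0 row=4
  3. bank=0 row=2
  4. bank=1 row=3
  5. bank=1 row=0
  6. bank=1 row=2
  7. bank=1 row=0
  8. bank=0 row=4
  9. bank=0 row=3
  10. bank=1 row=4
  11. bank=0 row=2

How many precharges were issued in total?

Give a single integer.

Answer: 8

Derivation:
Acc 1: bank0 row4 -> MISS (open row4); precharges=0
Acc 2: bank0 row4 -> HIT
Acc 3: bank0 row2 -> MISS (open row2); precharges=1
Acc 4: bank1 row3 -> MISS (open row3); precharges=1
Acc 5: bank1 row0 -> MISS (open row0); precharges=2
Acc 6: bank1 row2 -> MISS (open row2); precharges=3
Acc 7: bank1 row0 -> MISS (open row0); precharges=4
Acc 8: bank0 row4 -> MISS (open row4); precharges=5
Acc 9: bank0 row3 -> MISS (open row3); precharges=6
Acc 10: bank1 row4 -> MISS (open row4); precharges=7
Acc 11: bank0 row2 -> MISS (open row2); precharges=8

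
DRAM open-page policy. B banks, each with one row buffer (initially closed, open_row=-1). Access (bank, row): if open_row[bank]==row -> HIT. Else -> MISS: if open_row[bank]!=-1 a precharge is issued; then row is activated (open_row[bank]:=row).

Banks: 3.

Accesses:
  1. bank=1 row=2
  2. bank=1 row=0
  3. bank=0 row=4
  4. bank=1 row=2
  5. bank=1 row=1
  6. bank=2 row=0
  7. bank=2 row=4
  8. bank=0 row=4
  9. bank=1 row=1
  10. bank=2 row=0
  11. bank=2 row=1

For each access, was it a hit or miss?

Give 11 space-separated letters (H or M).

Answer: M M M M M M M H H M M

Derivation:
Acc 1: bank1 row2 -> MISS (open row2); precharges=0
Acc 2: bank1 row0 -> MISS (open row0); precharges=1
Acc 3: bank0 row4 -> MISS (open row4); precharges=1
Acc 4: bank1 row2 -> MISS (open row2); precharges=2
Acc 5: bank1 row1 -> MISS (open row1); precharges=3
Acc 6: bank2 row0 -> MISS (open row0); precharges=3
Acc 7: bank2 row4 -> MISS (open row4); precharges=4
Acc 8: bank0 row4 -> HIT
Acc 9: bank1 row1 -> HIT
Acc 10: bank2 row0 -> MISS (open row0); precharges=5
Acc 11: bank2 row1 -> MISS (open row1); precharges=6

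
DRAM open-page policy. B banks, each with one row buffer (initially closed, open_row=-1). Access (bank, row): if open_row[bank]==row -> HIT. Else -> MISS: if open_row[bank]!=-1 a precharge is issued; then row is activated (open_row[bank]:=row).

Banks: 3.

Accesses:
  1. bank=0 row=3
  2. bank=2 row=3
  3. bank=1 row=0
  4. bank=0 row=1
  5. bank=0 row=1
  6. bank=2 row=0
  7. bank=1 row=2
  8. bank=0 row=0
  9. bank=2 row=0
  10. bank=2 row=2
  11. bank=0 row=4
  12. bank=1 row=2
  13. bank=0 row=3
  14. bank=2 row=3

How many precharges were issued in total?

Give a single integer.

Acc 1: bank0 row3 -> MISS (open row3); precharges=0
Acc 2: bank2 row3 -> MISS (open row3); precharges=0
Acc 3: bank1 row0 -> MISS (open row0); precharges=0
Acc 4: bank0 row1 -> MISS (open row1); precharges=1
Acc 5: bank0 row1 -> HIT
Acc 6: bank2 row0 -> MISS (open row0); precharges=2
Acc 7: bank1 row2 -> MISS (open row2); precharges=3
Acc 8: bank0 row0 -> MISS (open row0); precharges=4
Acc 9: bank2 row0 -> HIT
Acc 10: bank2 row2 -> MISS (open row2); precharges=5
Acc 11: bank0 row4 -> MISS (open row4); precharges=6
Acc 12: bank1 row2 -> HIT
Acc 13: bank0 row3 -> MISS (open row3); precharges=7
Acc 14: bank2 row3 -> MISS (open row3); precharges=8

Answer: 8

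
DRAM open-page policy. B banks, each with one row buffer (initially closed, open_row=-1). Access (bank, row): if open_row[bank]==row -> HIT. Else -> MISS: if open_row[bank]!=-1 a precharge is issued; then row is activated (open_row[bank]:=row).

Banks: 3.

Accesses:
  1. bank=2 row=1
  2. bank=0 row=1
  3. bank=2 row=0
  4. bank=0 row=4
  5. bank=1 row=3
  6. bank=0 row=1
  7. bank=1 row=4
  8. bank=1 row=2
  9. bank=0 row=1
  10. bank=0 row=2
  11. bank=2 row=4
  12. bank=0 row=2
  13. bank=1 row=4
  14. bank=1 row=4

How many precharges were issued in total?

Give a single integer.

Acc 1: bank2 row1 -> MISS (open row1); precharges=0
Acc 2: bank0 row1 -> MISS (open row1); precharges=0
Acc 3: bank2 row0 -> MISS (open row0); precharges=1
Acc 4: bank0 row4 -> MISS (open row4); precharges=2
Acc 5: bank1 row3 -> MISS (open row3); precharges=2
Acc 6: bank0 row1 -> MISS (open row1); precharges=3
Acc 7: bank1 row4 -> MISS (open row4); precharges=4
Acc 8: bank1 row2 -> MISS (open row2); precharges=5
Acc 9: bank0 row1 -> HIT
Acc 10: bank0 row2 -> MISS (open row2); precharges=6
Acc 11: bank2 row4 -> MISS (open row4); precharges=7
Acc 12: bank0 row2 -> HIT
Acc 13: bank1 row4 -> MISS (open row4); precharges=8
Acc 14: bank1 row4 -> HIT

Answer: 8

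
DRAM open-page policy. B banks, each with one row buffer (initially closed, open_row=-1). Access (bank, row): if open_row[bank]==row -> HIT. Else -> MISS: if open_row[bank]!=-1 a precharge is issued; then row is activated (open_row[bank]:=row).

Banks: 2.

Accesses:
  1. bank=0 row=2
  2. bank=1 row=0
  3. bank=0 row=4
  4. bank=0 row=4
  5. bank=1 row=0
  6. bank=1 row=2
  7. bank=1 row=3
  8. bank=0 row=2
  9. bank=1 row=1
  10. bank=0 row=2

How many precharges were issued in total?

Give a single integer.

Acc 1: bank0 row2 -> MISS (open row2); precharges=0
Acc 2: bank1 row0 -> MISS (open row0); precharges=0
Acc 3: bank0 row4 -> MISS (open row4); precharges=1
Acc 4: bank0 row4 -> HIT
Acc 5: bank1 row0 -> HIT
Acc 6: bank1 row2 -> MISS (open row2); precharges=2
Acc 7: bank1 row3 -> MISS (open row3); precharges=3
Acc 8: bank0 row2 -> MISS (open row2); precharges=4
Acc 9: bank1 row1 -> MISS (open row1); precharges=5
Acc 10: bank0 row2 -> HIT

Answer: 5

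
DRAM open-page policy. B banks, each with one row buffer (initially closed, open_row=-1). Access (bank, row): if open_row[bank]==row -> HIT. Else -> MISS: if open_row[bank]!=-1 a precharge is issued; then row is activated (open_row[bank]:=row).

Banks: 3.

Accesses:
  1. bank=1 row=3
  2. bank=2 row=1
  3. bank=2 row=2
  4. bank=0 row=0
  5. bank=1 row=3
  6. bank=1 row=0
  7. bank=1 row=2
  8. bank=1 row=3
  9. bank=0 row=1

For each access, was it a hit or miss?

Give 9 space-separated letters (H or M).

Answer: M M M M H M M M M

Derivation:
Acc 1: bank1 row3 -> MISS (open row3); precharges=0
Acc 2: bank2 row1 -> MISS (open row1); precharges=0
Acc 3: bank2 row2 -> MISS (open row2); precharges=1
Acc 4: bank0 row0 -> MISS (open row0); precharges=1
Acc 5: bank1 row3 -> HIT
Acc 6: bank1 row0 -> MISS (open row0); precharges=2
Acc 7: bank1 row2 -> MISS (open row2); precharges=3
Acc 8: bank1 row3 -> MISS (open row3); precharges=4
Acc 9: bank0 row1 -> MISS (open row1); precharges=5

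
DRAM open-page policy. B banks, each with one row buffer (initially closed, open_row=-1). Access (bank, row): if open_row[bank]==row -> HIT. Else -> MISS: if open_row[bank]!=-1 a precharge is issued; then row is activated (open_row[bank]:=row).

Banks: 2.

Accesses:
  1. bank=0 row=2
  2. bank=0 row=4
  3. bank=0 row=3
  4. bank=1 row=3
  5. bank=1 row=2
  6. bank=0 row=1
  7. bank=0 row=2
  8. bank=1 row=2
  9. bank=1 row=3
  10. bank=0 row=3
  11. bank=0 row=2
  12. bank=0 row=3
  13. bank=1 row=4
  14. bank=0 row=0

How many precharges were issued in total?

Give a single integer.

Acc 1: bank0 row2 -> MISS (open row2); precharges=0
Acc 2: bank0 row4 -> MISS (open row4); precharges=1
Acc 3: bank0 row3 -> MISS (open row3); precharges=2
Acc 4: bank1 row3 -> MISS (open row3); precharges=2
Acc 5: bank1 row2 -> MISS (open row2); precharges=3
Acc 6: bank0 row1 -> MISS (open row1); precharges=4
Acc 7: bank0 row2 -> MISS (open row2); precharges=5
Acc 8: bank1 row2 -> HIT
Acc 9: bank1 row3 -> MISS (open row3); precharges=6
Acc 10: bank0 row3 -> MISS (open row3); precharges=7
Acc 11: bank0 row2 -> MISS (open row2); precharges=8
Acc 12: bank0 row3 -> MISS (open row3); precharges=9
Acc 13: bank1 row4 -> MISS (open row4); precharges=10
Acc 14: bank0 row0 -> MISS (open row0); precharges=11

Answer: 11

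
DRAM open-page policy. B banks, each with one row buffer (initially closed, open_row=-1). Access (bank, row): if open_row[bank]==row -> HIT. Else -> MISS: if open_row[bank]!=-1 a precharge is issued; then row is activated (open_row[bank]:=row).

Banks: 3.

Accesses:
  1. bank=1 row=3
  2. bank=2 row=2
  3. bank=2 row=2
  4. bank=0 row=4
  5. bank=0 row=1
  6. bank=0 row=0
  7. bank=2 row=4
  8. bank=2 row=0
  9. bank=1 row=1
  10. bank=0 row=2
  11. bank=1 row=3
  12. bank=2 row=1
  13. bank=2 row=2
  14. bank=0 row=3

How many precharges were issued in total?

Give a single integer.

Answer: 10

Derivation:
Acc 1: bank1 row3 -> MISS (open row3); precharges=0
Acc 2: bank2 row2 -> MISS (open row2); precharges=0
Acc 3: bank2 row2 -> HIT
Acc 4: bank0 row4 -> MISS (open row4); precharges=0
Acc 5: bank0 row1 -> MISS (open row1); precharges=1
Acc 6: bank0 row0 -> MISS (open row0); precharges=2
Acc 7: bank2 row4 -> MISS (open row4); precharges=3
Acc 8: bank2 row0 -> MISS (open row0); precharges=4
Acc 9: bank1 row1 -> MISS (open row1); precharges=5
Acc 10: bank0 row2 -> MISS (open row2); precharges=6
Acc 11: bank1 row3 -> MISS (open row3); precharges=7
Acc 12: bank2 row1 -> MISS (open row1); precharges=8
Acc 13: bank2 row2 -> MISS (open row2); precharges=9
Acc 14: bank0 row3 -> MISS (open row3); precharges=10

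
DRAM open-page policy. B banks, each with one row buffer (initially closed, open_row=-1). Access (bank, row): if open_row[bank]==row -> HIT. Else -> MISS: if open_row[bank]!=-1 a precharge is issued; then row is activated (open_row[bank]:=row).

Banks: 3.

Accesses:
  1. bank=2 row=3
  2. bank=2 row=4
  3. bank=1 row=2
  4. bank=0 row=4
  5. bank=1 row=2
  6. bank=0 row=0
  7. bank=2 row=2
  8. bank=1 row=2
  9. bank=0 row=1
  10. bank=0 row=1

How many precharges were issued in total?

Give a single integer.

Answer: 4

Derivation:
Acc 1: bank2 row3 -> MISS (open row3); precharges=0
Acc 2: bank2 row4 -> MISS (open row4); precharges=1
Acc 3: bank1 row2 -> MISS (open row2); precharges=1
Acc 4: bank0 row4 -> MISS (open row4); precharges=1
Acc 5: bank1 row2 -> HIT
Acc 6: bank0 row0 -> MISS (open row0); precharges=2
Acc 7: bank2 row2 -> MISS (open row2); precharges=3
Acc 8: bank1 row2 -> HIT
Acc 9: bank0 row1 -> MISS (open row1); precharges=4
Acc 10: bank0 row1 -> HIT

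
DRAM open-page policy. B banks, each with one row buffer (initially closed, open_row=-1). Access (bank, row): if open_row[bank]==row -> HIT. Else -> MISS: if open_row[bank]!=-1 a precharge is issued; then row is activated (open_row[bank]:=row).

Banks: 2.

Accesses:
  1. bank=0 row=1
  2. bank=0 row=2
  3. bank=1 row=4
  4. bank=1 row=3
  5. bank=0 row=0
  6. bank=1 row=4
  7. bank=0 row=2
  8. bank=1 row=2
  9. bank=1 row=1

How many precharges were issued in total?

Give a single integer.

Acc 1: bank0 row1 -> MISS (open row1); precharges=0
Acc 2: bank0 row2 -> MISS (open row2); precharges=1
Acc 3: bank1 row4 -> MISS (open row4); precharges=1
Acc 4: bank1 row3 -> MISS (open row3); precharges=2
Acc 5: bank0 row0 -> MISS (open row0); precharges=3
Acc 6: bank1 row4 -> MISS (open row4); precharges=4
Acc 7: bank0 row2 -> MISS (open row2); precharges=5
Acc 8: bank1 row2 -> MISS (open row2); precharges=6
Acc 9: bank1 row1 -> MISS (open row1); precharges=7

Answer: 7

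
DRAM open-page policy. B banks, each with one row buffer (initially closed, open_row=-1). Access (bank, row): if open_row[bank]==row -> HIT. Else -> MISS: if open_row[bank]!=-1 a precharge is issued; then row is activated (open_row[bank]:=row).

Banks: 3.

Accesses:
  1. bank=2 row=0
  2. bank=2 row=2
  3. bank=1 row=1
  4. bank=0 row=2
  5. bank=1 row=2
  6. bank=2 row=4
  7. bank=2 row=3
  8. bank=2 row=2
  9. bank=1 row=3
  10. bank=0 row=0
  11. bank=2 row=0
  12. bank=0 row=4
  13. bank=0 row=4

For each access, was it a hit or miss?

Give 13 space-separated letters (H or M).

Acc 1: bank2 row0 -> MISS (open row0); precharges=0
Acc 2: bank2 row2 -> MISS (open row2); precharges=1
Acc 3: bank1 row1 -> MISS (open row1); precharges=1
Acc 4: bank0 row2 -> MISS (open row2); precharges=1
Acc 5: bank1 row2 -> MISS (open row2); precharges=2
Acc 6: bank2 row4 -> MISS (open row4); precharges=3
Acc 7: bank2 row3 -> MISS (open row3); precharges=4
Acc 8: bank2 row2 -> MISS (open row2); precharges=5
Acc 9: bank1 row3 -> MISS (open row3); precharges=6
Acc 10: bank0 row0 -> MISS (open row0); precharges=7
Acc 11: bank2 row0 -> MISS (open row0); precharges=8
Acc 12: bank0 row4 -> MISS (open row4); precharges=9
Acc 13: bank0 row4 -> HIT

Answer: M M M M M M M M M M M M H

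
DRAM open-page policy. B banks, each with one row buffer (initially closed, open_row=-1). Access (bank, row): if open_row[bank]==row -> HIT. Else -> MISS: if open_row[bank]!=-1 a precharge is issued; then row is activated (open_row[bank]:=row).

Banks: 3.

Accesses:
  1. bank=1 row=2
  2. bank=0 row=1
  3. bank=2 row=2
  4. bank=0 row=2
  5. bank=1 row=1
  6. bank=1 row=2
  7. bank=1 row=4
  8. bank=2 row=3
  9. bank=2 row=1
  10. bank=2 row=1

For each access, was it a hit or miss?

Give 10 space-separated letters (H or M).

Answer: M M M M M M M M M H

Derivation:
Acc 1: bank1 row2 -> MISS (open row2); precharges=0
Acc 2: bank0 row1 -> MISS (open row1); precharges=0
Acc 3: bank2 row2 -> MISS (open row2); precharges=0
Acc 4: bank0 row2 -> MISS (open row2); precharges=1
Acc 5: bank1 row1 -> MISS (open row1); precharges=2
Acc 6: bank1 row2 -> MISS (open row2); precharges=3
Acc 7: bank1 row4 -> MISS (open row4); precharges=4
Acc 8: bank2 row3 -> MISS (open row3); precharges=5
Acc 9: bank2 row1 -> MISS (open row1); precharges=6
Acc 10: bank2 row1 -> HIT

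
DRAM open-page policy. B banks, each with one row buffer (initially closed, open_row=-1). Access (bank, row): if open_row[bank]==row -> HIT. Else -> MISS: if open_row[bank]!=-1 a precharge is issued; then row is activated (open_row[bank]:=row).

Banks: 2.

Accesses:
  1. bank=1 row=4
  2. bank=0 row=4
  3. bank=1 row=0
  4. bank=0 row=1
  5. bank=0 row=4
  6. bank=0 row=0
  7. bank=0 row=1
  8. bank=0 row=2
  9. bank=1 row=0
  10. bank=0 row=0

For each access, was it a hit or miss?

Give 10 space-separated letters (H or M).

Answer: M M M M M M M M H M

Derivation:
Acc 1: bank1 row4 -> MISS (open row4); precharges=0
Acc 2: bank0 row4 -> MISS (open row4); precharges=0
Acc 3: bank1 row0 -> MISS (open row0); precharges=1
Acc 4: bank0 row1 -> MISS (open row1); precharges=2
Acc 5: bank0 row4 -> MISS (open row4); precharges=3
Acc 6: bank0 row0 -> MISS (open row0); precharges=4
Acc 7: bank0 row1 -> MISS (open row1); precharges=5
Acc 8: bank0 row2 -> MISS (open row2); precharges=6
Acc 9: bank1 row0 -> HIT
Acc 10: bank0 row0 -> MISS (open row0); precharges=7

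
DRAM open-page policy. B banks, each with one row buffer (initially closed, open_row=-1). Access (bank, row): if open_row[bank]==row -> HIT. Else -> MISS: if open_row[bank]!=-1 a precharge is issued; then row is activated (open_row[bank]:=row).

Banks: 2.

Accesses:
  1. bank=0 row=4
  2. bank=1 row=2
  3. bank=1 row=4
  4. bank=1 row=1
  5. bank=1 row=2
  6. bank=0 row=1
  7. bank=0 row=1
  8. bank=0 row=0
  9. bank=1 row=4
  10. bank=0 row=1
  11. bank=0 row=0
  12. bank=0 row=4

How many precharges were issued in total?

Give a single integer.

Answer: 9

Derivation:
Acc 1: bank0 row4 -> MISS (open row4); precharges=0
Acc 2: bank1 row2 -> MISS (open row2); precharges=0
Acc 3: bank1 row4 -> MISS (open row4); precharges=1
Acc 4: bank1 row1 -> MISS (open row1); precharges=2
Acc 5: bank1 row2 -> MISS (open row2); precharges=3
Acc 6: bank0 row1 -> MISS (open row1); precharges=4
Acc 7: bank0 row1 -> HIT
Acc 8: bank0 row0 -> MISS (open row0); precharges=5
Acc 9: bank1 row4 -> MISS (open row4); precharges=6
Acc 10: bank0 row1 -> MISS (open row1); precharges=7
Acc 11: bank0 row0 -> MISS (open row0); precharges=8
Acc 12: bank0 row4 -> MISS (open row4); precharges=9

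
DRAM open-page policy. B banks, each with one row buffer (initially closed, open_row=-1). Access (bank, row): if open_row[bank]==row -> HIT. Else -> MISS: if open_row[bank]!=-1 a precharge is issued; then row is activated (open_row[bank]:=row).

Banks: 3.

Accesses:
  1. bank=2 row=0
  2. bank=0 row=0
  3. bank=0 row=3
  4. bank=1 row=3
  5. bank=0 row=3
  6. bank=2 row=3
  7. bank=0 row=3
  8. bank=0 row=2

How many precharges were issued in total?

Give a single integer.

Answer: 3

Derivation:
Acc 1: bank2 row0 -> MISS (open row0); precharges=0
Acc 2: bank0 row0 -> MISS (open row0); precharges=0
Acc 3: bank0 row3 -> MISS (open row3); precharges=1
Acc 4: bank1 row3 -> MISS (open row3); precharges=1
Acc 5: bank0 row3 -> HIT
Acc 6: bank2 row3 -> MISS (open row3); precharges=2
Acc 7: bank0 row3 -> HIT
Acc 8: bank0 row2 -> MISS (open row2); precharges=3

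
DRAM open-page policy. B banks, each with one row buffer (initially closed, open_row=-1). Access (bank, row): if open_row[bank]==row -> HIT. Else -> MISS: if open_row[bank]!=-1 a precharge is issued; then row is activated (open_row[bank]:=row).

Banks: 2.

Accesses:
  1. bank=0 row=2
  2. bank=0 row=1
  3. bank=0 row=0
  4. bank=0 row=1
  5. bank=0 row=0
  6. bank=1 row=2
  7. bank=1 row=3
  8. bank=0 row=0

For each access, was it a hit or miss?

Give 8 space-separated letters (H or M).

Answer: M M M M M M M H

Derivation:
Acc 1: bank0 row2 -> MISS (open row2); precharges=0
Acc 2: bank0 row1 -> MISS (open row1); precharges=1
Acc 3: bank0 row0 -> MISS (open row0); precharges=2
Acc 4: bank0 row1 -> MISS (open row1); precharges=3
Acc 5: bank0 row0 -> MISS (open row0); precharges=4
Acc 6: bank1 row2 -> MISS (open row2); precharges=4
Acc 7: bank1 row3 -> MISS (open row3); precharges=5
Acc 8: bank0 row0 -> HIT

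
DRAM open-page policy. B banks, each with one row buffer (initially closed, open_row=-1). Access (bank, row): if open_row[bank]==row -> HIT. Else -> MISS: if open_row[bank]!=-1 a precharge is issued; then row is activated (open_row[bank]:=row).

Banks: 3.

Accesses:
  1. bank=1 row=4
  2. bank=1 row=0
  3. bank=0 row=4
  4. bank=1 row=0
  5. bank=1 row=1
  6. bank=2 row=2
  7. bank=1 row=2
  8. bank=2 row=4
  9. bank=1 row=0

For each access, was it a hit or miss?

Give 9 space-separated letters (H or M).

Answer: M M M H M M M M M

Derivation:
Acc 1: bank1 row4 -> MISS (open row4); precharges=0
Acc 2: bank1 row0 -> MISS (open row0); precharges=1
Acc 3: bank0 row4 -> MISS (open row4); precharges=1
Acc 4: bank1 row0 -> HIT
Acc 5: bank1 row1 -> MISS (open row1); precharges=2
Acc 6: bank2 row2 -> MISS (open row2); precharges=2
Acc 7: bank1 row2 -> MISS (open row2); precharges=3
Acc 8: bank2 row4 -> MISS (open row4); precharges=4
Acc 9: bank1 row0 -> MISS (open row0); precharges=5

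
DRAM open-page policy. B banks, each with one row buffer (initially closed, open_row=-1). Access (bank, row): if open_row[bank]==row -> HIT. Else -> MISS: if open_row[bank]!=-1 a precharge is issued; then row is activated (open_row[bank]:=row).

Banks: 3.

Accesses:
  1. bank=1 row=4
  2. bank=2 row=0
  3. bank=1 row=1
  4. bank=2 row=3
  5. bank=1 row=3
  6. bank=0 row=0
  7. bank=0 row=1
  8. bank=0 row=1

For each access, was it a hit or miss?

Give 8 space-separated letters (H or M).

Acc 1: bank1 row4 -> MISS (open row4); precharges=0
Acc 2: bank2 row0 -> MISS (open row0); precharges=0
Acc 3: bank1 row1 -> MISS (open row1); precharges=1
Acc 4: bank2 row3 -> MISS (open row3); precharges=2
Acc 5: bank1 row3 -> MISS (open row3); precharges=3
Acc 6: bank0 row0 -> MISS (open row0); precharges=3
Acc 7: bank0 row1 -> MISS (open row1); precharges=4
Acc 8: bank0 row1 -> HIT

Answer: M M M M M M M H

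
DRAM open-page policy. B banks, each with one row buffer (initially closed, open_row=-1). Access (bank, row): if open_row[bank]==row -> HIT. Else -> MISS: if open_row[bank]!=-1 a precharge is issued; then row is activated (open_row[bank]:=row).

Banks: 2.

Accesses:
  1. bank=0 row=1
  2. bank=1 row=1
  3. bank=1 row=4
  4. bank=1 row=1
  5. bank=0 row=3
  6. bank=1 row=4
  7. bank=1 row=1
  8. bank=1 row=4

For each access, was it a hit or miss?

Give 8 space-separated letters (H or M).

Answer: M M M M M M M M

Derivation:
Acc 1: bank0 row1 -> MISS (open row1); precharges=0
Acc 2: bank1 row1 -> MISS (open row1); precharges=0
Acc 3: bank1 row4 -> MISS (open row4); precharges=1
Acc 4: bank1 row1 -> MISS (open row1); precharges=2
Acc 5: bank0 row3 -> MISS (open row3); precharges=3
Acc 6: bank1 row4 -> MISS (open row4); precharges=4
Acc 7: bank1 row1 -> MISS (open row1); precharges=5
Acc 8: bank1 row4 -> MISS (open row4); precharges=6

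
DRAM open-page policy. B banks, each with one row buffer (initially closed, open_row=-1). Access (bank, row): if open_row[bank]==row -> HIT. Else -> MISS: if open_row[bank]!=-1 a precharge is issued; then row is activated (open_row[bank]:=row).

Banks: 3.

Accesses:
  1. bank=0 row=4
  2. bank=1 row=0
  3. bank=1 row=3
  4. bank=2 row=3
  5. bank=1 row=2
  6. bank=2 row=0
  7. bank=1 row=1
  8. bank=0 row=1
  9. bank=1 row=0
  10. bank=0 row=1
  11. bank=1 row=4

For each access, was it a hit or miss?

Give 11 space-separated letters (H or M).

Acc 1: bank0 row4 -> MISS (open row4); precharges=0
Acc 2: bank1 row0 -> MISS (open row0); precharges=0
Acc 3: bank1 row3 -> MISS (open row3); precharges=1
Acc 4: bank2 row3 -> MISS (open row3); precharges=1
Acc 5: bank1 row2 -> MISS (open row2); precharges=2
Acc 6: bank2 row0 -> MISS (open row0); precharges=3
Acc 7: bank1 row1 -> MISS (open row1); precharges=4
Acc 8: bank0 row1 -> MISS (open row1); precharges=5
Acc 9: bank1 row0 -> MISS (open row0); precharges=6
Acc 10: bank0 row1 -> HIT
Acc 11: bank1 row4 -> MISS (open row4); precharges=7

Answer: M M M M M M M M M H M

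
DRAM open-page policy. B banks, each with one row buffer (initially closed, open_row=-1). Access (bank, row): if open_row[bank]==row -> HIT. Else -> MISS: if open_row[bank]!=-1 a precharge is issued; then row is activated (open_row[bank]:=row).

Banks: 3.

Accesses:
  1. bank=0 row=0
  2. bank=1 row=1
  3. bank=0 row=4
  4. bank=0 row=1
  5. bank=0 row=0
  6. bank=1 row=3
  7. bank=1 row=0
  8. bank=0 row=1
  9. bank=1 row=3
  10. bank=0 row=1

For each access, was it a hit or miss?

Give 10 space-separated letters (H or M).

Acc 1: bank0 row0 -> MISS (open row0); precharges=0
Acc 2: bank1 row1 -> MISS (open row1); precharges=0
Acc 3: bank0 row4 -> MISS (open row4); precharges=1
Acc 4: bank0 row1 -> MISS (open row1); precharges=2
Acc 5: bank0 row0 -> MISS (open row0); precharges=3
Acc 6: bank1 row3 -> MISS (open row3); precharges=4
Acc 7: bank1 row0 -> MISS (open row0); precharges=5
Acc 8: bank0 row1 -> MISS (open row1); precharges=6
Acc 9: bank1 row3 -> MISS (open row3); precharges=7
Acc 10: bank0 row1 -> HIT

Answer: M M M M M M M M M H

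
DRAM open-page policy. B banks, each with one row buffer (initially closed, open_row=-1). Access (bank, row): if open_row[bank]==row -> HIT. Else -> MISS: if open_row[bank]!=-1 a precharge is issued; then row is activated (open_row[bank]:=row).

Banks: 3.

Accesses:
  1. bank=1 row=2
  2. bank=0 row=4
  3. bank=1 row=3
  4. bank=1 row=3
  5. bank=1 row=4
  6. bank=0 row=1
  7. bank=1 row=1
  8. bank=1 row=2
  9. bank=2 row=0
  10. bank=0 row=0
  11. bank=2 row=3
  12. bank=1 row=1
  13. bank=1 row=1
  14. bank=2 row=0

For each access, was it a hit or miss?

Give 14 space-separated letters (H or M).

Acc 1: bank1 row2 -> MISS (open row2); precharges=0
Acc 2: bank0 row4 -> MISS (open row4); precharges=0
Acc 3: bank1 row3 -> MISS (open row3); precharges=1
Acc 4: bank1 row3 -> HIT
Acc 5: bank1 row4 -> MISS (open row4); precharges=2
Acc 6: bank0 row1 -> MISS (open row1); precharges=3
Acc 7: bank1 row1 -> MISS (open row1); precharges=4
Acc 8: bank1 row2 -> MISS (open row2); precharges=5
Acc 9: bank2 row0 -> MISS (open row0); precharges=5
Acc 10: bank0 row0 -> MISS (open row0); precharges=6
Acc 11: bank2 row3 -> MISS (open row3); precharges=7
Acc 12: bank1 row1 -> MISS (open row1); precharges=8
Acc 13: bank1 row1 -> HIT
Acc 14: bank2 row0 -> MISS (open row0); precharges=9

Answer: M M M H M M M M M M M M H M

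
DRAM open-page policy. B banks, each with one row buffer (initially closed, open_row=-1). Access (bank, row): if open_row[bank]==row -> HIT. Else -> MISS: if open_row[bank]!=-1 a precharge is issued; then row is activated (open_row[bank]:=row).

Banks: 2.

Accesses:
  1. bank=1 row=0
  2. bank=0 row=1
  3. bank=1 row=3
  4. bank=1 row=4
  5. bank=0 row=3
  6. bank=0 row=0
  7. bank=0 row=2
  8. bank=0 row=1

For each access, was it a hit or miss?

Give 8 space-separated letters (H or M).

Acc 1: bank1 row0 -> MISS (open row0); precharges=0
Acc 2: bank0 row1 -> MISS (open row1); precharges=0
Acc 3: bank1 row3 -> MISS (open row3); precharges=1
Acc 4: bank1 row4 -> MISS (open row4); precharges=2
Acc 5: bank0 row3 -> MISS (open row3); precharges=3
Acc 6: bank0 row0 -> MISS (open row0); precharges=4
Acc 7: bank0 row2 -> MISS (open row2); precharges=5
Acc 8: bank0 row1 -> MISS (open row1); precharges=6

Answer: M M M M M M M M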